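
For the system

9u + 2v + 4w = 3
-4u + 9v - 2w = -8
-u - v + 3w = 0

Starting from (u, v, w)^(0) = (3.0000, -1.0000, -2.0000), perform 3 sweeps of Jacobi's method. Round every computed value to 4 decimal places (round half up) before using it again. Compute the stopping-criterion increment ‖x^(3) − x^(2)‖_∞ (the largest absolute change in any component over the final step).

Iteration 1:
  u = (3 - (2)·-1.0000 - (4)·-2.0000) / (9) = 1.4444
  v = (-8 - (-4)·3.0000 - (-2)·-2.0000) / (9) = 0.0000
  w = (0 - (-1)·3.0000 - (-1)·-1.0000) / (3) = 0.6667
Iteration 2:
  u = (3 - (2)·0.0000 - (4)·0.6667) / (9) = 0.0370
  v = (-8 - (-4)·1.4444 - (-2)·0.6667) / (9) = -0.0988
  w = (0 - (-1)·1.4444 - (-1)·0.0000) / (3) = 0.4815
Iteration 3:
  u = (3 - (2)·-0.0988 - (4)·0.4815) / (9) = 0.1413
  v = (-8 - (-4)·0.0370 - (-2)·0.4815) / (9) = -0.7654
  w = (0 - (-1)·0.0370 - (-1)·-0.0988) / (3) = -0.0206
Change: (0.1043, -0.6666, -0.5021) → max |·| = 0.6666

0.6666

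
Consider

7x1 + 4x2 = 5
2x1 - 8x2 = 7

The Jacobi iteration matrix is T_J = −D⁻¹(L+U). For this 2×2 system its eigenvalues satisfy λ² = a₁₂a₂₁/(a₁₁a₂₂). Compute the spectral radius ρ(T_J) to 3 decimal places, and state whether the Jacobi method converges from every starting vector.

a₁₂a₂₁/(a₁₁a₂₂) = (4)·(2) / ((7)·(-8)) = -0.142857
ρ = √|-0.142857| = √0.142857 = 0.378
ρ < 1, so Jacobi converges

0.378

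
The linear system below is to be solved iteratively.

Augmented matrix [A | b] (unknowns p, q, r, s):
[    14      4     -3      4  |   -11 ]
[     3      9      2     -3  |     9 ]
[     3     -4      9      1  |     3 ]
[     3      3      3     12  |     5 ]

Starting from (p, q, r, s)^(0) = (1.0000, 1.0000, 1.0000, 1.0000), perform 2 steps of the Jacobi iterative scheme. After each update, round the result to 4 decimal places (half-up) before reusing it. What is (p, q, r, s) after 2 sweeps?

(-0.8413, 1.1958, 1.0970, 0.4246)

Iteration 1:
  p = (-11 - (4)·1.0000 - (-3)·1.0000 - (4)·1.0000) / (14) = -1.1429
  q = (9 - (3)·1.0000 - (2)·1.0000 - (-3)·1.0000) / (9) = 0.7778
  r = (3 - (3)·1.0000 - (-4)·1.0000 - (1)·1.0000) / (9) = 0.3333
  s = (5 - (3)·1.0000 - (3)·1.0000 - (3)·1.0000) / (12) = -0.3333
Iteration 2:
  p = (-11 - (4)·0.7778 - (-3)·0.3333 - (4)·-0.3333) / (14) = -0.8413
  q = (9 - (3)·-1.1429 - (2)·0.3333 - (-3)·-0.3333) / (9) = 1.1958
  r = (3 - (3)·-1.1429 - (-4)·0.7778 - (1)·-0.3333) / (9) = 1.0970
  s = (5 - (3)·-1.1429 - (3)·0.7778 - (3)·0.3333) / (12) = 0.4246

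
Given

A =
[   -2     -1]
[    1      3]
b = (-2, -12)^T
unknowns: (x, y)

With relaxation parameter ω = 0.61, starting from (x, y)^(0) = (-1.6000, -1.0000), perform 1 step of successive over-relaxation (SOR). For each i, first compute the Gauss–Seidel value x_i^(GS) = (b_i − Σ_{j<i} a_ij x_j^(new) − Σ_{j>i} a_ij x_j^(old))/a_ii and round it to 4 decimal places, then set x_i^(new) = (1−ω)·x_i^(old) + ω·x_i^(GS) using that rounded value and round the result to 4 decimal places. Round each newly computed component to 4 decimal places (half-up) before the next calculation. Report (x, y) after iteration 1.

Iteration 1:
  x: GS value = (-2 - (-1)·-1.0000) / (-2) = 1.5000;  x ← (1−ω)·-1.6000 + ω·1.5000 = 0.2910
  y: GS value = (-12 - (1)·0.2910) / (3) = -4.0970;  y ← (1−ω)·-1.0000 + ω·-4.0970 = -2.8892

(0.2910, -2.8892)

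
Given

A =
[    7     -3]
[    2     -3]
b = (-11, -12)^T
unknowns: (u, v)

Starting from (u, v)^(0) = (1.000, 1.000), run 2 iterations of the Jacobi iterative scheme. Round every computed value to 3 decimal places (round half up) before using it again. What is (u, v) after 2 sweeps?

Iteration 1:
  u = (-11 - (-3)·1.000) / (7) = -1.143
  v = (-12 - (2)·1.000) / (-3) = 4.667
Iteration 2:
  u = (-11 - (-3)·4.667) / (7) = 0.429
  v = (-12 - (2)·-1.143) / (-3) = 3.238

(0.429, 3.238)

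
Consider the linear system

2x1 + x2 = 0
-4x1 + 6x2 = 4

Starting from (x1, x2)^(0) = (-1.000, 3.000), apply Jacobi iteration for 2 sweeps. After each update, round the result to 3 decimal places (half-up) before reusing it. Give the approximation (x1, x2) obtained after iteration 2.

Iteration 1:
  x1 = (0 - (1)·3.000) / (2) = -1.500
  x2 = (4 - (-4)·-1.000) / (6) = 0.000
Iteration 2:
  x1 = (0 - (1)·0.000) / (2) = 0.000
  x2 = (4 - (-4)·-1.500) / (6) = -0.333

(0.000, -0.333)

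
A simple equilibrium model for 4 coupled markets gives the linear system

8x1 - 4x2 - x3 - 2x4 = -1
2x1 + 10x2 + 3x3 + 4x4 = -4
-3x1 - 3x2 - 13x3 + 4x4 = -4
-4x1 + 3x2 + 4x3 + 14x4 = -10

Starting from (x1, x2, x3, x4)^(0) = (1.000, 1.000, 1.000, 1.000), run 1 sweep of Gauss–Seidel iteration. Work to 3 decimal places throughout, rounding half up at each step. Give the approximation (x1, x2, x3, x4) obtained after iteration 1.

(0.750, -1.250, 0.731, -0.441)

Iteration 1:
  x1 = (-1 - (-4)·1.000 - (-1)·1.000 - (-2)·1.000) / (8) = 0.750
  x2 = (-4 - (2)·0.750 - (3)·1.000 - (4)·1.000) / (10) = -1.250
  x3 = (-4 - (-3)·0.750 - (-3)·-1.250 - (4)·1.000) / (-13) = 0.731
  x4 = (-10 - (-4)·0.750 - (3)·-1.250 - (4)·0.731) / (14) = -0.441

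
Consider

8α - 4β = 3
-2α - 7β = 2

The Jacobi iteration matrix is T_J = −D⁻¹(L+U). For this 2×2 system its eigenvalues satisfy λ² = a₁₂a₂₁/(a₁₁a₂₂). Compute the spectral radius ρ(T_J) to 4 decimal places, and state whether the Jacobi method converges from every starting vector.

0.3780

a₁₂a₂₁/(a₁₁a₂₂) = (-4)·(-2) / ((8)·(-7)) = -0.142857
ρ = √|-0.142857| = √0.142857 = 0.3780
ρ < 1, so Jacobi converges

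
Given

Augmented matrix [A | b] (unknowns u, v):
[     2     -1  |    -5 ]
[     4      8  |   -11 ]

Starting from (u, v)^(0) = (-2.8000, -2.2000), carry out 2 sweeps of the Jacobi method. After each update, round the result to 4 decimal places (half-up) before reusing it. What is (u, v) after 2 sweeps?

(-2.4875, 0.4250)

Iteration 1:
  u = (-5 - (-1)·-2.2000) / (2) = -3.6000
  v = (-11 - (4)·-2.8000) / (8) = 0.0250
Iteration 2:
  u = (-5 - (-1)·0.0250) / (2) = -2.4875
  v = (-11 - (4)·-3.6000) / (8) = 0.4250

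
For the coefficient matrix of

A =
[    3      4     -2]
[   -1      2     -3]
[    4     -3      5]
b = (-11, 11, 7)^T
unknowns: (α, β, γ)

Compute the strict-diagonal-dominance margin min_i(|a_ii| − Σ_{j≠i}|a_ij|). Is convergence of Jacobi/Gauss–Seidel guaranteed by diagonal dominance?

-3

row 1: |3| − (4+2) = -3
row 2: |2| − (1+3) = -2
row 3: |5| − (4+3) = -2
minimum over rows = -3 → not strictly diagonally dominant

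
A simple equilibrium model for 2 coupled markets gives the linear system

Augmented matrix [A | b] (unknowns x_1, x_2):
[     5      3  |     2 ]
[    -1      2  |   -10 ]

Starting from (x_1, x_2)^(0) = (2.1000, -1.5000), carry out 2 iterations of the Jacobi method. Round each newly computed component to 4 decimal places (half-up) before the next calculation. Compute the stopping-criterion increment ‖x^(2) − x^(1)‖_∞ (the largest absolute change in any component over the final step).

Iteration 1:
  x_1 = (2 - (3)·-1.5000) / (5) = 1.3000
  x_2 = (-10 - (-1)·2.1000) / (2) = -3.9500
Iteration 2:
  x_1 = (2 - (3)·-3.9500) / (5) = 2.7700
  x_2 = (-10 - (-1)·1.3000) / (2) = -4.3500
Change: (1.4700, -0.4000) → max |·| = 1.4700

1.4700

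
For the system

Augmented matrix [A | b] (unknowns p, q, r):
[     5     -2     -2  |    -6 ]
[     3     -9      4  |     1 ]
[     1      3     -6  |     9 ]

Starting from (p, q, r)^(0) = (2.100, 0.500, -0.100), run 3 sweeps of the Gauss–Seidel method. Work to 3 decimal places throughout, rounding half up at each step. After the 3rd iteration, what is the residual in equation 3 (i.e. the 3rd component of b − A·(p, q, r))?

Iteration 1:
  p = (-6 - (-2)·0.500 - (-2)·-0.100) / (5) = -1.040
  q = (1 - (3)·-1.040 - (4)·-0.100) / (-9) = -0.502
  r = (9 - (1)·-1.040 - (3)·-0.502) / (-6) = -1.924
Iteration 2:
  p = (-6 - (-2)·-0.502 - (-2)·-1.924) / (5) = -2.170
  q = (1 - (3)·-2.170 - (4)·-1.924) / (-9) = -1.690
  r = (9 - (1)·-2.170 - (3)·-1.690) / (-6) = -2.707
Iteration 3:
  p = (-6 - (-2)·-1.690 - (-2)·-2.707) / (5) = -2.959
  q = (1 - (3)·-2.959 - (4)·-2.707) / (-9) = -2.301
  r = (9 - (1)·-2.959 - (3)·-2.301) / (-6) = -3.144
Residual b − A·x = (-2.095, 1.744, -0.002)

-0.002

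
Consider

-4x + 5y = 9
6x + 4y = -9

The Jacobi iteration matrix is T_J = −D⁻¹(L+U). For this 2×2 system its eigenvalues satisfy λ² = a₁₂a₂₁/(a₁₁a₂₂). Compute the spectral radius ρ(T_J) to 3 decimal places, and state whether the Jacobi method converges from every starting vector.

1.369

a₁₂a₂₁/(a₁₁a₂₂) = (5)·(6) / ((-4)·(4)) = -1.875000
ρ = √|-1.875000| = √1.875000 = 1.369
ρ > 1, so Jacobi diverges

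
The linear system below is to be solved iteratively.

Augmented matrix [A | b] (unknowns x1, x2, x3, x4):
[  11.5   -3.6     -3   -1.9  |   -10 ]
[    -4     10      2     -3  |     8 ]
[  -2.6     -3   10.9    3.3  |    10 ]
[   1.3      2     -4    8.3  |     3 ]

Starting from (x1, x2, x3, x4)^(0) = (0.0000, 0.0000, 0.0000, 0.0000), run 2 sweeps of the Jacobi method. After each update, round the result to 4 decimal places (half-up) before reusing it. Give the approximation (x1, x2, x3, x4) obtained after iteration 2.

(-0.3201, 0.3771, 0.8208, 0.7470)

Iteration 1:
  x1 = (-10 - (-3.6)·0.0000 - (-3)·0.0000 - (-1.9)·0.0000) / (11.5) = -0.8696
  x2 = (8 - (-4)·0.0000 - (2)·0.0000 - (-3)·0.0000) / (10) = 0.8000
  x3 = (10 - (-2.6)·0.0000 - (-3)·0.0000 - (3.3)·0.0000) / (10.9) = 0.9174
  x4 = (3 - (1.3)·0.0000 - (2)·0.0000 - (-4)·0.0000) / (8.3) = 0.3614
Iteration 2:
  x1 = (-10 - (-3.6)·0.8000 - (-3)·0.9174 - (-1.9)·0.3614) / (11.5) = -0.3201
  x2 = (8 - (-4)·-0.8696 - (2)·0.9174 - (-3)·0.3614) / (10) = 0.3771
  x3 = (10 - (-2.6)·-0.8696 - (-3)·0.8000 - (3.3)·0.3614) / (10.9) = 0.8208
  x4 = (3 - (1.3)·-0.8696 - (2)·0.8000 - (-4)·0.9174) / (8.3) = 0.7470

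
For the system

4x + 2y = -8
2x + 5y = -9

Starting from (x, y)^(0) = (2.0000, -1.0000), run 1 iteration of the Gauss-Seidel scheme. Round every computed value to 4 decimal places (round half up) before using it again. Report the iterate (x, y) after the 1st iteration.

(-1.5000, -1.2000)

Iteration 1:
  x = (-8 - (2)·-1.0000) / (4) = -1.5000
  y = (-9 - (2)·-1.5000) / (5) = -1.2000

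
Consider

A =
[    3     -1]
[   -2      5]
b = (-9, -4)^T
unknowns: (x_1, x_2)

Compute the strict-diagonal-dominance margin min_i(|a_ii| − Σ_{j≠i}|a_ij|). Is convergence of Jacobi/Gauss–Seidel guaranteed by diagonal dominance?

row 1: |3| − (1) = 2
row 2: |5| − (2) = 3
minimum over rows = 2 → strictly diagonally dominant (convergence guaranteed)

2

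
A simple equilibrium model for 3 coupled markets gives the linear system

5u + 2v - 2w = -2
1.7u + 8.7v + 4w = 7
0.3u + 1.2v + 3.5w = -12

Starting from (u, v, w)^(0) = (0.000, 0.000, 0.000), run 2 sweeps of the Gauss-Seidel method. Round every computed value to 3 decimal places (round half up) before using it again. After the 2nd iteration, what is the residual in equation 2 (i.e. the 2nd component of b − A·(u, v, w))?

2.192

Iteration 1:
  u = (-2 - (2)·0.000 - (-2)·0.000) / (5) = -0.400
  v = (7 - (1.7)·-0.400 - (4)·0.000) / (8.7) = 0.883
  w = (-12 - (0.3)·-0.400 - (1.2)·0.883) / (3.5) = -3.697
Iteration 2:
  u = (-2 - (2)·0.883 - (-2)·-3.697) / (5) = -2.232
  v = (7 - (1.7)·-2.232 - (4)·-3.697) / (8.7) = 2.941
  w = (-12 - (0.3)·-2.232 - (1.2)·2.941) / (3.5) = -4.246
Residual b − A·x = (-5.214, 2.192, 0.001)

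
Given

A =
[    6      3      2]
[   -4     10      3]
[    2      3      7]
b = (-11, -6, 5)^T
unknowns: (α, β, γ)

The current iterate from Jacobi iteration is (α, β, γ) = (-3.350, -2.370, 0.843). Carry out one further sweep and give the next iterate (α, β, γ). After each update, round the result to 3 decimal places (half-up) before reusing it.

One sweep:
  α = (-11 - (3)·-2.370 - (2)·0.843) / (6) = -0.929
  β = (-6 - (-4)·-3.350 - (3)·0.843) / (10) = -2.193
  γ = (5 - (2)·-3.350 - (3)·-2.370) / (7) = 2.687

(-0.929, -2.193, 2.687)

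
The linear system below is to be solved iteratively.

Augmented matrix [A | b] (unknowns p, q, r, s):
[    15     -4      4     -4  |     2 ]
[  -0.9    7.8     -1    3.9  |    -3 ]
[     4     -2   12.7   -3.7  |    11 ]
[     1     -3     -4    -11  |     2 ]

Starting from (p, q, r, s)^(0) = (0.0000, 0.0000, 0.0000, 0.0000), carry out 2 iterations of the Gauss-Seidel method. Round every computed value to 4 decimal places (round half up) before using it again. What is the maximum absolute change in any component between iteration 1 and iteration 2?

Iteration 1:
  p = (2 - (-4)·0.0000 - (4)·0.0000 - (-4)·0.0000) / (15) = 0.1333
  q = (-3 - (-0.9)·0.1333 - (-1)·0.0000 - (3.9)·0.0000) / (7.8) = -0.3692
  r = (11 - (4)·0.1333 - (-2)·-0.3692 - (-3.7)·0.0000) / (12.7) = 0.7660
  s = (2 - (1)·0.1333 - (-3)·-0.3692 - (-4)·0.7660) / (-11) = -0.3476
Iteration 2:
  p = (2 - (-4)·-0.3692 - (4)·0.7660 - (-4)·-0.3476) / (15) = -0.2621
  q = (-3 - (-0.9)·-0.2621 - (-1)·0.7660 - (3.9)·-0.3476) / (7.8) = -0.1429
  r = (11 - (4)·-0.2621 - (-2)·-0.1429 - (-3.7)·-0.3476) / (12.7) = 0.8249
  s = (2 - (1)·-0.2621 - (-3)·-0.1429 - (-4)·0.8249) / (-11) = -0.4666
Change: (-0.3954, 0.2263, 0.0589, -0.1190) → max |·| = 0.3954

0.3954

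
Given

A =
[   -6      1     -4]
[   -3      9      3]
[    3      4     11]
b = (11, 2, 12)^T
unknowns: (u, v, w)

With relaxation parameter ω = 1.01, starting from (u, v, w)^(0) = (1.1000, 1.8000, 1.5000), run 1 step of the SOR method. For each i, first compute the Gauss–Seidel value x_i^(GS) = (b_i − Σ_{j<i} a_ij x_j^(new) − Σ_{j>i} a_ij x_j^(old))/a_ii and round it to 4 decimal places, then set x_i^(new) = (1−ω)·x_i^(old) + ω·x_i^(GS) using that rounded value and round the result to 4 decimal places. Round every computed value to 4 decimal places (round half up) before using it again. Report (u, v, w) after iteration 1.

Iteration 1:
  u: GS value = (11 - (1)·1.8000 - (-4)·1.5000) / (-6) = -2.5333;  u ← (1−ω)·1.1000 + ω·-2.5333 = -2.5696
  v: GS value = (2 - (-3)·-2.5696 - (3)·1.5000) / (9) = -1.1343;  v ← (1−ω)·1.8000 + ω·-1.1343 = -1.1636
  w: GS value = (12 - (3)·-2.5696 - (4)·-1.1636) / (11) = 2.2148;  w ← (1−ω)·1.5000 + ω·2.2148 = 2.2219

(-2.5696, -1.1636, 2.2219)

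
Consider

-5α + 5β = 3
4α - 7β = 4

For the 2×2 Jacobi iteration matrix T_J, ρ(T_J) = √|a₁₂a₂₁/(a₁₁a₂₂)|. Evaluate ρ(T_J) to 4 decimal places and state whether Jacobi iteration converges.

a₁₂a₂₁/(a₁₁a₂₂) = (5)·(4) / ((-5)·(-7)) = 0.571429
ρ = √|0.571429| = √0.571429 = 0.7559
ρ < 1, so Jacobi converges

0.7559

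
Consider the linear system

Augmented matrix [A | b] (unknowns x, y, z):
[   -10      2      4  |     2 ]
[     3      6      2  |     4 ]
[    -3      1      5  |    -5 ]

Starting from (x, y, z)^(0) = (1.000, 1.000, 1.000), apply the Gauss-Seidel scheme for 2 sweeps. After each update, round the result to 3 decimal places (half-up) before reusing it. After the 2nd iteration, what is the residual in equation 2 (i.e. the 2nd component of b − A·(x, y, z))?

Iteration 1:
  x = (2 - (2)·1.000 - (4)·1.000) / (-10) = 0.400
  y = (4 - (3)·0.400 - (2)·1.000) / (6) = 0.133
  z = (-5 - (-3)·0.400 - (1)·0.133) / (5) = -0.787
Iteration 2:
  x = (2 - (2)·0.133 - (4)·-0.787) / (-10) = -0.488
  y = (4 - (3)·-0.488 - (2)·-0.787) / (6) = 1.173
  z = (-5 - (-3)·-0.488 - (1)·1.173) / (5) = -1.527
Residual b − A·x = (0.882, 1.480, -0.002)

1.480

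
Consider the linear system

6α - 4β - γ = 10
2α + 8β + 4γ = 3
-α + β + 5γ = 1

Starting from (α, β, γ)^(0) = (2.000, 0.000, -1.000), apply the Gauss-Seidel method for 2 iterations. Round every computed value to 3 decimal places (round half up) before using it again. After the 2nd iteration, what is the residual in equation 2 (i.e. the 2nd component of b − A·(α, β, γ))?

-1.126

Iteration 1:
  α = (10 - (-4)·0.000 - (-1)·-1.000) / (6) = 1.500
  β = (3 - (2)·1.500 - (4)·-1.000) / (8) = 0.500
  γ = (1 - (-1)·1.500 - (1)·0.500) / (5) = 0.400
Iteration 2:
  α = (10 - (-4)·0.500 - (-1)·0.400) / (6) = 2.067
  β = (3 - (2)·2.067 - (4)·0.400) / (8) = -0.342
  γ = (1 - (-1)·2.067 - (1)·-0.342) / (5) = 0.682
Residual b − A·x = (-3.088, -1.126, -0.001)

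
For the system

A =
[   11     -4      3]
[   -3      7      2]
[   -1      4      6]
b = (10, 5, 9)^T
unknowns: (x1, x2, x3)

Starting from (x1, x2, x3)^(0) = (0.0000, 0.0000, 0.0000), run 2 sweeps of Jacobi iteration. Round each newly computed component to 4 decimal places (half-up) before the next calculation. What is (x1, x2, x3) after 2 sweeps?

Iteration 1:
  x1 = (10 - (-4)·0.0000 - (3)·0.0000) / (11) = 0.9091
  x2 = (5 - (-3)·0.0000 - (2)·0.0000) / (7) = 0.7143
  x3 = (9 - (-1)·0.0000 - (4)·0.0000) / (6) = 1.5000
Iteration 2:
  x1 = (10 - (-4)·0.7143 - (3)·1.5000) / (11) = 0.7597
  x2 = (5 - (-3)·0.9091 - (2)·1.5000) / (7) = 0.6753
  x3 = (9 - (-1)·0.9091 - (4)·0.7143) / (6) = 1.1753

(0.7597, 0.6753, 1.1753)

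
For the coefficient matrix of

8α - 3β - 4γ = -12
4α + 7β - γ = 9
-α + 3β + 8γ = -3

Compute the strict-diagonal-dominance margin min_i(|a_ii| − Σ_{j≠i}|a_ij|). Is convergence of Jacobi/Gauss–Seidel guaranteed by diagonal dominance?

row 1: |8| − (3+4) = 1
row 2: |7| − (4+1) = 2
row 3: |8| − (1+3) = 4
minimum over rows = 1 → strictly diagonally dominant (convergence guaranteed)

1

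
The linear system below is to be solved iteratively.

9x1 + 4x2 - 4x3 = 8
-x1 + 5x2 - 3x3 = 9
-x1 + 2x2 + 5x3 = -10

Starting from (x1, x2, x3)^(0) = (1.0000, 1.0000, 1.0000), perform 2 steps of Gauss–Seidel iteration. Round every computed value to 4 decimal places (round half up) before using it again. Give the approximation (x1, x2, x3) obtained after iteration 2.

(-1.5249, -0.2170, -2.2182)

Iteration 1:
  x1 = (8 - (4)·1.0000 - (-4)·1.0000) / (9) = 0.8889
  x2 = (9 - (-1)·0.8889 - (-3)·1.0000) / (5) = 2.5778
  x3 = (-10 - (-1)·0.8889 - (2)·2.5778) / (5) = -2.8533
Iteration 2:
  x1 = (8 - (4)·2.5778 - (-4)·-2.8533) / (9) = -1.5249
  x2 = (9 - (-1)·-1.5249 - (-3)·-2.8533) / (5) = -0.2170
  x3 = (-10 - (-1)·-1.5249 - (2)·-0.2170) / (5) = -2.2182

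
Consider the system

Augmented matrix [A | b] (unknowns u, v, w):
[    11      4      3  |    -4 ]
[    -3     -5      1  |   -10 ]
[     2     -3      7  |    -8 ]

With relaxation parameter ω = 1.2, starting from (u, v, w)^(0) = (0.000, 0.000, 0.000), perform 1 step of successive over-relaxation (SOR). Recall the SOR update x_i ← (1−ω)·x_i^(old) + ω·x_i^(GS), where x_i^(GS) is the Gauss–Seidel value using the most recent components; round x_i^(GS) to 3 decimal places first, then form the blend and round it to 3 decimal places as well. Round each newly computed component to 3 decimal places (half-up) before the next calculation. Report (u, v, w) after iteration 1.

(-0.437, 2.714, 0.174)

Iteration 1:
  u: GS value = (-4 - (4)·0.000 - (3)·0.000) / (11) = -0.364;  u ← (1−ω)·0.000 + ω·-0.364 = -0.437
  v: GS value = (-10 - (-3)·-0.437 - (1)·0.000) / (-5) = 2.262;  v ← (1−ω)·0.000 + ω·2.262 = 2.714
  w: GS value = (-8 - (2)·-0.437 - (-3)·2.714) / (7) = 0.145;  w ← (1−ω)·0.000 + ω·0.145 = 0.174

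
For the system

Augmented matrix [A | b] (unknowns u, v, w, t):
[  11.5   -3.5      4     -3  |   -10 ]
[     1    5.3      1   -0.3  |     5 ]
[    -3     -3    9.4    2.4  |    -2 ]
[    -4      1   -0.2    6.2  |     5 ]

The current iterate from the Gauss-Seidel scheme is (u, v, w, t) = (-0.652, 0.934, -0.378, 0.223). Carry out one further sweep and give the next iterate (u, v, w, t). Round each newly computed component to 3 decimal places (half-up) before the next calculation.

(-0.396, 1.102, -0.044, 0.372)

One sweep:
  u = (-10 - (-3.5)·0.934 - (4)·-0.378 - (-3)·0.223) / (11.5) = -0.396
  v = (5 - (1)·-0.396 - (1)·-0.378 - (-0.3)·0.223) / (5.3) = 1.102
  w = (-2 - (-3)·-0.396 - (-3)·1.102 - (2.4)·0.223) / (9.4) = -0.044
  t = (5 - (-4)·-0.396 - (1)·1.102 - (-0.2)·-0.044) / (6.2) = 0.372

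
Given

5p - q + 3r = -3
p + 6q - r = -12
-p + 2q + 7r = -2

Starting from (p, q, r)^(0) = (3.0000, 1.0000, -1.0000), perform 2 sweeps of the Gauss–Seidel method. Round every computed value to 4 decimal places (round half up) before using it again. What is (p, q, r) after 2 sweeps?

(-1.2628, -1.7276, 0.0275)

Iteration 1:
  p = (-3 - (-1)·1.0000 - (3)·-1.0000) / (5) = 0.2000
  q = (-12 - (1)·0.2000 - (-1)·-1.0000) / (6) = -2.2000
  r = (-2 - (-1)·0.2000 - (2)·-2.2000) / (7) = 0.3714
Iteration 2:
  p = (-3 - (-1)·-2.2000 - (3)·0.3714) / (5) = -1.2628
  q = (-12 - (1)·-1.2628 - (-1)·0.3714) / (6) = -1.7276
  r = (-2 - (-1)·-1.2628 - (2)·-1.7276) / (7) = 0.0275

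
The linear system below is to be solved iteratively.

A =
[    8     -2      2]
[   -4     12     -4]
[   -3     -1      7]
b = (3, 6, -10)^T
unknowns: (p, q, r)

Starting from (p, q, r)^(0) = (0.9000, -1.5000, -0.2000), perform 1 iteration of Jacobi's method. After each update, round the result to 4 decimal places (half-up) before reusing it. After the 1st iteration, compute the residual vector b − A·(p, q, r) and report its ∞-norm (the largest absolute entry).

Iteration 1:
  p = (3 - (-2)·-1.5000 - (2)·-0.2000) / (8) = 0.0500
  q = (6 - (-4)·0.9000 - (-4)·-0.2000) / (12) = 0.7333
  r = (-10 - (-3)·0.9000 - (-1)·-1.5000) / (7) = -1.2571
Residual b − A·x = (6.5808, -7.6280, -0.3170); ∞-norm = 7.6280

7.6280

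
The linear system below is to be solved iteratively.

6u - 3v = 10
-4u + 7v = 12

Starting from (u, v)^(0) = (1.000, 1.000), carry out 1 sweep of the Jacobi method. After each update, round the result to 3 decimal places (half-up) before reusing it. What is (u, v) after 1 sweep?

Iteration 1:
  u = (10 - (-3)·1.000) / (6) = 2.167
  v = (12 - (-4)·1.000) / (7) = 2.286

(2.167, 2.286)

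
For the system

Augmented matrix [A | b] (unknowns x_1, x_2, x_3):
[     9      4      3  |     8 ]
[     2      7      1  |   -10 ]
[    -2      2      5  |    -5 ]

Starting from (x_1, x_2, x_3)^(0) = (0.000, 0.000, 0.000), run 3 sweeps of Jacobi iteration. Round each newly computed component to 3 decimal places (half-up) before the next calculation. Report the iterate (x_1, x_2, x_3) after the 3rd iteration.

Iteration 1:
  x_1 = (8 - (4)·0.000 - (3)·0.000) / (9) = 0.889
  x_2 = (-10 - (2)·0.000 - (1)·0.000) / (7) = -1.429
  x_3 = (-5 - (-2)·0.000 - (2)·0.000) / (5) = -1.000
Iteration 2:
  x_1 = (8 - (4)·-1.429 - (3)·-1.000) / (9) = 1.857
  x_2 = (-10 - (2)·0.889 - (1)·-1.000) / (7) = -1.540
  x_3 = (-5 - (-2)·0.889 - (2)·-1.429) / (5) = -0.073
Iteration 3:
  x_1 = (8 - (4)·-1.540 - (3)·-0.073) / (9) = 1.598
  x_2 = (-10 - (2)·1.857 - (1)·-0.073) / (7) = -1.949
  x_3 = (-5 - (-2)·1.857 - (2)·-1.540) / (5) = 0.359

(1.598, -1.949, 0.359)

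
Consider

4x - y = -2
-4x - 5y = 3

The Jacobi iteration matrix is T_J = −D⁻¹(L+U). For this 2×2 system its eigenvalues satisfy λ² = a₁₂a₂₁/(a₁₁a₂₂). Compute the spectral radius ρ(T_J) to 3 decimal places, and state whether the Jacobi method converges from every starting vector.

a₁₂a₂₁/(a₁₁a₂₂) = (-1)·(-4) / ((4)·(-5)) = -0.200000
ρ = √|-0.200000| = √0.200000 = 0.447
ρ < 1, so Jacobi converges

0.447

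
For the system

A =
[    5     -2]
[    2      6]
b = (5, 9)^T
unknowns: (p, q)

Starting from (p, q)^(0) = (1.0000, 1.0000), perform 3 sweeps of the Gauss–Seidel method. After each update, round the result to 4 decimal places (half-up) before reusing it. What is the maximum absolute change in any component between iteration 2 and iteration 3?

0.0017

Iteration 1:
  p = (5 - (-2)·1.0000) / (5) = 1.4000
  q = (9 - (2)·1.4000) / (6) = 1.0333
Iteration 2:
  p = (5 - (-2)·1.0333) / (5) = 1.4133
  q = (9 - (2)·1.4133) / (6) = 1.0289
Iteration 3:
  p = (5 - (-2)·1.0289) / (5) = 1.4116
  q = (9 - (2)·1.4116) / (6) = 1.0295
Change: (-0.0017, 0.0006) → max |·| = 0.0017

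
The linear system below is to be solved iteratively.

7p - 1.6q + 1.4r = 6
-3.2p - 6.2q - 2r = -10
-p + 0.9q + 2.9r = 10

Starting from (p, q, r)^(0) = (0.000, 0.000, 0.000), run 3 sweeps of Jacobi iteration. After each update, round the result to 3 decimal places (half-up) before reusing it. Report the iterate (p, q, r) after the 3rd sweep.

(0.222, 0.290, 3.615)

Iteration 1:
  p = (6 - (-1.6)·0.000 - (1.4)·0.000) / (7) = 0.857
  q = (-10 - (-3.2)·0.000 - (-2)·0.000) / (-6.2) = 1.613
  r = (10 - (-1)·0.000 - (0.9)·0.000) / (2.9) = 3.448
Iteration 2:
  p = (6 - (-1.6)·1.613 - (1.4)·3.448) / (7) = 0.536
  q = (-10 - (-3.2)·0.857 - (-2)·3.448) / (-6.2) = 0.058
  r = (10 - (-1)·0.857 - (0.9)·1.613) / (2.9) = 3.243
Iteration 3:
  p = (6 - (-1.6)·0.058 - (1.4)·3.243) / (7) = 0.222
  q = (-10 - (-3.2)·0.536 - (-2)·3.243) / (-6.2) = 0.290
  r = (10 - (-1)·0.536 - (0.9)·0.058) / (2.9) = 3.615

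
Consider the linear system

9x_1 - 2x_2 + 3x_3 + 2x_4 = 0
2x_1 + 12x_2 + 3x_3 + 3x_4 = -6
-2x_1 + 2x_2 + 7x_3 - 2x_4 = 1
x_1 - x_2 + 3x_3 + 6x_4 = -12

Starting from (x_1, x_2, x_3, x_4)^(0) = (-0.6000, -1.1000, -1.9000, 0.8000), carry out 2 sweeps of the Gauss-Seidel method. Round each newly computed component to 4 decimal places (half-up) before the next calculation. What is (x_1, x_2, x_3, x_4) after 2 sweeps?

(0.2916, -0.0922, -0.4137, -1.8571)

Iteration 1:
  x_1 = (0 - (-2)·-1.1000 - (3)·-1.9000 - (2)·0.8000) / (9) = 0.2111
  x_2 = (-6 - (2)·0.2111 - (3)·-1.9000 - (3)·0.8000) / (12) = -0.2602
  x_3 = (1 - (-2)·0.2111 - (2)·-0.2602 - (-2)·0.8000) / (7) = 0.5061
  x_4 = (-12 - (1)·0.2111 - (-1)·-0.2602 - (3)·0.5061) / (6) = -2.3316
Iteration 2:
  x_1 = (0 - (-2)·-0.2602 - (3)·0.5061 - (2)·-2.3316) / (9) = 0.2916
  x_2 = (-6 - (2)·0.2916 - (3)·0.5061 - (3)·-2.3316) / (12) = -0.0922
  x_3 = (1 - (-2)·0.2916 - (2)·-0.0922 - (-2)·-2.3316) / (7) = -0.4137
  x_4 = (-12 - (1)·0.2916 - (-1)·-0.0922 - (3)·-0.4137) / (6) = -1.8571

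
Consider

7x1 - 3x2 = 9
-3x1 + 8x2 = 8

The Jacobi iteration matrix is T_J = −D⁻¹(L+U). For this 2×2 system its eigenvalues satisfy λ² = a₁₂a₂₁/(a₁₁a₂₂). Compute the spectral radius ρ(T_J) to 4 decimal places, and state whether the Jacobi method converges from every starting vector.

0.4009

a₁₂a₂₁/(a₁₁a₂₂) = (-3)·(-3) / ((7)·(8)) = 0.160714
ρ = √|0.160714| = √0.160714 = 0.4009
ρ < 1, so Jacobi converges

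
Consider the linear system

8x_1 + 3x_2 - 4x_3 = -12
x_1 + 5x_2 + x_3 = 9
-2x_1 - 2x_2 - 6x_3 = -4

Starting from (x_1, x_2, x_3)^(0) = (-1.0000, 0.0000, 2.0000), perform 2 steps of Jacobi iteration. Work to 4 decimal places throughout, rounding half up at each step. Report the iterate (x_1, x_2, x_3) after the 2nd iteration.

(-1.6000, 1.7000, 0.3000)

Iteration 1:
  x_1 = (-12 - (3)·0.0000 - (-4)·2.0000) / (8) = -0.5000
  x_2 = (9 - (1)·-1.0000 - (1)·2.0000) / (5) = 1.6000
  x_3 = (-4 - (-2)·-1.0000 - (-2)·0.0000) / (-6) = 1.0000
Iteration 2:
  x_1 = (-12 - (3)·1.6000 - (-4)·1.0000) / (8) = -1.6000
  x_2 = (9 - (1)·-0.5000 - (1)·1.0000) / (5) = 1.7000
  x_3 = (-4 - (-2)·-0.5000 - (-2)·1.6000) / (-6) = 0.3000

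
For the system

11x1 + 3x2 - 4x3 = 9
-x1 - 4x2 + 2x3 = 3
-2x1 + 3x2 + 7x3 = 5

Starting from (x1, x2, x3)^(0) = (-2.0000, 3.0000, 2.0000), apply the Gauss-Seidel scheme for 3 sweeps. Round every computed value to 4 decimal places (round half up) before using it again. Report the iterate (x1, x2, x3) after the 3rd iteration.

(1.4453, -0.4683, 1.3279)

Iteration 1:
  x1 = (9 - (3)·3.0000 - (-4)·2.0000) / (11) = 0.7273
  x2 = (3 - (-1)·0.7273 - (2)·2.0000) / (-4) = 0.0682
  x3 = (5 - (-2)·0.7273 - (3)·0.0682) / (7) = 0.8929
Iteration 2:
  x1 = (9 - (3)·0.0682 - (-4)·0.8929) / (11) = 1.1243
  x2 = (3 - (-1)·1.1243 - (2)·0.8929) / (-4) = -0.5846
  x3 = (5 - (-2)·1.1243 - (3)·-0.5846) / (7) = 1.2861
Iteration 3:
  x1 = (9 - (3)·-0.5846 - (-4)·1.2861) / (11) = 1.4453
  x2 = (3 - (-1)·1.4453 - (2)·1.2861) / (-4) = -0.4683
  x3 = (5 - (-2)·1.4453 - (3)·-0.4683) / (7) = 1.3279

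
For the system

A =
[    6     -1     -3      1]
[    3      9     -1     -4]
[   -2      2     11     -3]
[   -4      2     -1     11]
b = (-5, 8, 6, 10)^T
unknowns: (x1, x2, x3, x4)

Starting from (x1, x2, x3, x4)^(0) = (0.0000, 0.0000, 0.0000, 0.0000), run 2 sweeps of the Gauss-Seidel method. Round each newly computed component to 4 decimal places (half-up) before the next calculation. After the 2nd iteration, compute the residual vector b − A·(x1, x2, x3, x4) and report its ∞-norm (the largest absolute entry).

Iteration 1:
  x1 = (-5 - (-1)·0.0000 - (-3)·0.0000 - (1)·0.0000) / (6) = -0.8333
  x2 = (8 - (3)·-0.8333 - (-1)·0.0000 - (-4)·0.0000) / (9) = 1.1667
  x3 = (6 - (-2)·-0.8333 - (2)·1.1667 - (-3)·0.0000) / (11) = 0.1818
  x4 = (10 - (-4)·-0.8333 - (2)·1.1667 - (-1)·0.1818) / (11) = 0.4105
Iteration 2:
  x1 = (-5 - (-1)·1.1667 - (-3)·0.1818 - (1)·0.4105) / (6) = -0.6164
  x2 = (8 - (3)·-0.6164 - (-1)·0.1818 - (-4)·0.4105) / (9) = 1.2970
  x3 = (6 - (-2)·-0.6164 - (2)·1.2970 - (-3)·0.4105) / (11) = 0.3095
  x4 = (10 - (-4)·-0.6164 - (2)·1.2970 - (-1)·0.3095) / (11) = 0.4773
Residual b − A·x = (0.4466, 0.3949, 0.2006, -0.0004); ∞-norm = 0.4466

0.4466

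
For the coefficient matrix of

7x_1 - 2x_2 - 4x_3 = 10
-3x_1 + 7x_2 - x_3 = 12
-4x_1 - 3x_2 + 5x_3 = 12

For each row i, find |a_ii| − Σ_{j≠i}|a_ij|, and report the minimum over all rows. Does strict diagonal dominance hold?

row 1: |7| − (2+4) = 1
row 2: |7| − (3+1) = 3
row 3: |5| − (4+3) = -2
minimum over rows = -2 → not strictly diagonally dominant

-2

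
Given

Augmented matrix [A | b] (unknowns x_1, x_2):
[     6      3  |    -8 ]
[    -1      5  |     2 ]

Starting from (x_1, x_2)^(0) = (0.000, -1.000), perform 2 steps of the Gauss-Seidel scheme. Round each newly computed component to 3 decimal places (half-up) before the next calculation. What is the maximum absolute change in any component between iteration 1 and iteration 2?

0.617

Iteration 1:
  x_1 = (-8 - (3)·-1.000) / (6) = -0.833
  x_2 = (2 - (-1)·-0.833) / (5) = 0.233
Iteration 2:
  x_1 = (-8 - (3)·0.233) / (6) = -1.450
  x_2 = (2 - (-1)·-1.450) / (5) = 0.110
Change: (-0.617, -0.123) → max |·| = 0.617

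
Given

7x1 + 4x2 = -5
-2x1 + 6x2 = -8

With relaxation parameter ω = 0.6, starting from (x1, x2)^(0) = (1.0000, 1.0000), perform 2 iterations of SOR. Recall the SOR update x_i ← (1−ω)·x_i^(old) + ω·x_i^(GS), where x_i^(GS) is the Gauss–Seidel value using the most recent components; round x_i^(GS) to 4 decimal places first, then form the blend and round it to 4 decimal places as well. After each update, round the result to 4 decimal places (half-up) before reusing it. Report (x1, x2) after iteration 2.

Iteration 1:
  x1: GS value = (-5 - (4)·1.0000) / (7) = -1.2857;  x1 ← (1−ω)·1.0000 + ω·-1.2857 = -0.3714
  x2: GS value = (-8 - (-2)·-0.3714) / (6) = -1.4571;  x2 ← (1−ω)·1.0000 + ω·-1.4571 = -0.4743
Iteration 2:
  x1: GS value = (-5 - (4)·-0.4743) / (7) = -0.4433;  x1 ← (1−ω)·-0.3714 + ω·-0.4433 = -0.4145
  x2: GS value = (-8 - (-2)·-0.4145) / (6) = -1.4715;  x2 ← (1−ω)·-0.4743 + ω·-1.4715 = -1.0726

(-0.4145, -1.0726)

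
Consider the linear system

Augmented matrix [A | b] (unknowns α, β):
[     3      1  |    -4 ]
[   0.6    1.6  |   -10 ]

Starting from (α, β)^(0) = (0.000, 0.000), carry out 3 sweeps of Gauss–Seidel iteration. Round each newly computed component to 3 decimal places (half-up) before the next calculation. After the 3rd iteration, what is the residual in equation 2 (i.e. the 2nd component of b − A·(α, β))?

0.001

Iteration 1:
  α = (-4 - (1)·0.000) / (3) = -1.333
  β = (-10 - (0.6)·-1.333) / (1.6) = -5.750
Iteration 2:
  α = (-4 - (1)·-5.750) / (3) = 0.583
  β = (-10 - (0.6)·0.583) / (1.6) = -6.469
Iteration 3:
  α = (-4 - (1)·-6.469) / (3) = 0.823
  β = (-10 - (0.6)·0.823) / (1.6) = -6.559
Residual b − A·x = (0.090, 0.001)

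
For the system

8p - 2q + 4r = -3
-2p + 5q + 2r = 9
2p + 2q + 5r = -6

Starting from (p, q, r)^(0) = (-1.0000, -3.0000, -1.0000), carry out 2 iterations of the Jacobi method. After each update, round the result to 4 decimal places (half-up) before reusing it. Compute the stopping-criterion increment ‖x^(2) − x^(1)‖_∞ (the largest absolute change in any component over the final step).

Iteration 1:
  p = (-3 - (-2)·-3.0000 - (4)·-1.0000) / (8) = -0.6250
  q = (9 - (-2)·-1.0000 - (2)·-1.0000) / (5) = 1.8000
  r = (-6 - (2)·-1.0000 - (2)·-3.0000) / (5) = 0.4000
Iteration 2:
  p = (-3 - (-2)·1.8000 - (4)·0.4000) / (8) = -0.1250
  q = (9 - (-2)·-0.6250 - (2)·0.4000) / (5) = 1.3900
  r = (-6 - (2)·-0.6250 - (2)·1.8000) / (5) = -1.6700
Change: (0.5000, -0.4100, -2.0700) → max |·| = 2.0700

2.0700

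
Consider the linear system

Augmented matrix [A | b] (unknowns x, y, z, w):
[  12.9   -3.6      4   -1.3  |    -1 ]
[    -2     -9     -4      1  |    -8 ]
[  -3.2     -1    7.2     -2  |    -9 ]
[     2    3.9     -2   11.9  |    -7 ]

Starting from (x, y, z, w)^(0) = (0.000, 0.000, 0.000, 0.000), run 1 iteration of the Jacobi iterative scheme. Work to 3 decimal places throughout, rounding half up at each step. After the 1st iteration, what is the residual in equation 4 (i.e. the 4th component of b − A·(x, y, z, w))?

Iteration 1:
  x = (-1 - (-3.6)·0.000 - (4)·0.000 - (-1.3)·0.000) / (12.9) = -0.078
  y = (-8 - (-2)·0.000 - (-4)·0.000 - (1)·0.000) / (-9) = 0.889
  z = (-9 - (-3.2)·0.000 - (-1)·0.000 - (-2)·0.000) / (7.2) = -1.250
  w = (-7 - (2)·0.000 - (3.9)·0.000 - (-2)·0.000) / (11.9) = -0.588
Residual b − A·x = (7.442, -4.567, -0.537, -5.814)

-5.814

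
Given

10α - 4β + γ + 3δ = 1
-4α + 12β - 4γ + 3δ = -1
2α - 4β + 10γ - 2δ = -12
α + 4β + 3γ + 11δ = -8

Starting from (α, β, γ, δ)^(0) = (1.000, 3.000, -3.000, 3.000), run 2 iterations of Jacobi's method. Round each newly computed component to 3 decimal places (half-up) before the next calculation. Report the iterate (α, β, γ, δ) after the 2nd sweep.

Iteration 1:
  α = (1 - (-4)·3.000 - (1)·-3.000 - (3)·3.000) / (10) = 0.700
  β = (-1 - (-4)·1.000 - (-4)·-3.000 - (3)·3.000) / (12) = -1.500
  γ = (-12 - (2)·1.000 - (-4)·3.000 - (-2)·3.000) / (10) = 0.400
  δ = (-8 - (1)·1.000 - (4)·3.000 - (3)·-3.000) / (11) = -1.091
Iteration 2:
  α = (1 - (-4)·-1.500 - (1)·0.400 - (3)·-1.091) / (10) = -0.213
  β = (-1 - (-4)·0.700 - (-4)·0.400 - (3)·-1.091) / (12) = 0.556
  γ = (-12 - (2)·0.700 - (-4)·-1.500 - (-2)·-1.091) / (10) = -2.158
  δ = (-8 - (1)·0.700 - (4)·-1.500 - (3)·0.400) / (11) = -0.355

(-0.213, 0.556, -2.158, -0.355)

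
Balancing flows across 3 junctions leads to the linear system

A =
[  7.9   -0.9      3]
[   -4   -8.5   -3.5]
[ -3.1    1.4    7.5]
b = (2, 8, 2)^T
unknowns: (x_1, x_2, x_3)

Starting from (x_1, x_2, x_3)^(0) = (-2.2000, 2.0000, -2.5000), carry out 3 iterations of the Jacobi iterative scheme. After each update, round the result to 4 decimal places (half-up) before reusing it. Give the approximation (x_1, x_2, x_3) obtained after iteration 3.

Iteration 1:
  x_1 = (2 - (-0.9)·2.0000 - (3)·-2.5000) / (7.9) = 1.4304
  x_2 = (8 - (-4)·-2.2000 - (-3.5)·-2.5000) / (-8.5) = 1.1235
  x_3 = (2 - (-3.1)·-2.2000 - (1.4)·2.0000) / (7.5) = -1.0160
Iteration 2:
  x_1 = (2 - (-0.9)·1.1235 - (3)·-1.0160) / (7.9) = 0.7670
  x_2 = (8 - (-4)·1.4304 - (-3.5)·-1.0160) / (-8.5) = -1.1960
  x_3 = (2 - (-3.1)·1.4304 - (1.4)·1.1235) / (7.5) = 0.6482
Iteration 3:
  x_1 = (2 - (-0.9)·-1.1960 - (3)·0.6482) / (7.9) = -0.1292
  x_2 = (8 - (-4)·0.7670 - (-3.5)·0.6482) / (-8.5) = -1.5690
  x_3 = (2 - (-3.1)·0.7670 - (1.4)·-1.1960) / (7.5) = 0.8069

(-0.1292, -1.5690, 0.8069)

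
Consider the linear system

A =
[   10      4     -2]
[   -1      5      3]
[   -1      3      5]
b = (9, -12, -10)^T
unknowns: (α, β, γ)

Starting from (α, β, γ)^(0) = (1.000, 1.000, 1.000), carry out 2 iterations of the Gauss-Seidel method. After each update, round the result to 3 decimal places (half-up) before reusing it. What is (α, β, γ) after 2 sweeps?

Iteration 1:
  α = (9 - (4)·1.000 - (-2)·1.000) / (10) = 0.700
  β = (-12 - (-1)·0.700 - (3)·1.000) / (5) = -2.860
  γ = (-10 - (-1)·0.700 - (3)·-2.860) / (5) = -0.144
Iteration 2:
  α = (9 - (4)·-2.860 - (-2)·-0.144) / (10) = 2.015
  β = (-12 - (-1)·2.015 - (3)·-0.144) / (5) = -1.911
  γ = (-10 - (-1)·2.015 - (3)·-1.911) / (5) = -0.450

(2.015, -1.911, -0.450)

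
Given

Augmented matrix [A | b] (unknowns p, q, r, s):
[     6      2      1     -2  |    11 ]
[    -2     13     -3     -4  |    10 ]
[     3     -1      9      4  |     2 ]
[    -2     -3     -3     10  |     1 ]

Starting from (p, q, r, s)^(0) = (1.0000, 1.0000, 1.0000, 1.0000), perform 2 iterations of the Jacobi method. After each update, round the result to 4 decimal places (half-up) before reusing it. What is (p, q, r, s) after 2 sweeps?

(1.7202, 1.2000, -0.5710, 0.7385)

Iteration 1:
  p = (11 - (2)·1.0000 - (1)·1.0000 - (-2)·1.0000) / (6) = 1.6667
  q = (10 - (-2)·1.0000 - (-3)·1.0000 - (-4)·1.0000) / (13) = 1.4615
  r = (2 - (3)·1.0000 - (-1)·1.0000 - (4)·1.0000) / (9) = -0.4444
  s = (1 - (-2)·1.0000 - (-3)·1.0000 - (-3)·1.0000) / (10) = 0.9000
Iteration 2:
  p = (11 - (2)·1.4615 - (1)·-0.4444 - (-2)·0.9000) / (6) = 1.7202
  q = (10 - (-2)·1.6667 - (-3)·-0.4444 - (-4)·0.9000) / (13) = 1.2000
  r = (2 - (3)·1.6667 - (-1)·1.4615 - (4)·0.9000) / (9) = -0.5710
  s = (1 - (-2)·1.6667 - (-3)·1.4615 - (-3)·-0.4444) / (10) = 0.7385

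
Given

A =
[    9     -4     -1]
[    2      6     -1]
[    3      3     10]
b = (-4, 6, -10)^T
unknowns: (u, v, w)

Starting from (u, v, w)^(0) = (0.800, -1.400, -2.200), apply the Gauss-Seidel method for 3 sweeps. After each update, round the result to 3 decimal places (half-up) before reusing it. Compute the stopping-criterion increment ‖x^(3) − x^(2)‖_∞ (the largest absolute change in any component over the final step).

Iteration 1:
  u = (-4 - (-4)·-1.400 - (-1)·-2.200) / (9) = -1.311
  v = (6 - (2)·-1.311 - (-1)·-2.200) / (6) = 1.070
  w = (-10 - (3)·-1.311 - (3)·1.070) / (10) = -0.928
Iteration 2:
  u = (-4 - (-4)·1.070 - (-1)·-0.928) / (9) = -0.072
  v = (6 - (2)·-0.072 - (-1)·-0.928) / (6) = 0.869
  w = (-10 - (3)·-0.072 - (3)·0.869) / (10) = -1.239
Iteration 3:
  u = (-4 - (-4)·0.869 - (-1)·-1.239) / (9) = -0.196
  v = (6 - (2)·-0.196 - (-1)·-1.239) / (6) = 0.859
  w = (-10 - (3)·-0.196 - (3)·0.859) / (10) = -1.199
Change: (-0.124, -0.010, 0.040) → max |·| = 0.124

0.124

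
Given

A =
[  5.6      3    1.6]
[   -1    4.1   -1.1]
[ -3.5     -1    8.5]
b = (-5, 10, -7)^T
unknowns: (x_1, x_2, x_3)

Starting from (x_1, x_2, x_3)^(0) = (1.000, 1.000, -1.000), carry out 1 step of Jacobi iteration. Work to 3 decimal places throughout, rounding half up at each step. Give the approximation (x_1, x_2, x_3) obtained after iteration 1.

Iteration 1:
  x_1 = (-5 - (3)·1.000 - (1.6)·-1.000) / (5.6) = -1.143
  x_2 = (10 - (-1)·1.000 - (-1.1)·-1.000) / (4.1) = 2.415
  x_3 = (-7 - (-3.5)·1.000 - (-1)·1.000) / (8.5) = -0.294

(-1.143, 2.415, -0.294)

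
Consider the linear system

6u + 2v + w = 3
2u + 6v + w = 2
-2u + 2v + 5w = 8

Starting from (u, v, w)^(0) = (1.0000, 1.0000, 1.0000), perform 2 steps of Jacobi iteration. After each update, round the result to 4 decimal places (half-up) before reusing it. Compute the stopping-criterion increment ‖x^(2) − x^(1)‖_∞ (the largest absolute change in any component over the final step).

Iteration 1:
  u = (3 - (2)·1.0000 - (1)·1.0000) / (6) = 0.0000
  v = (2 - (2)·1.0000 - (1)·1.0000) / (6) = -0.1667
  w = (8 - (-2)·1.0000 - (2)·1.0000) / (5) = 1.6000
Iteration 2:
  u = (3 - (2)·-0.1667 - (1)·1.6000) / (6) = 0.2889
  v = (2 - (2)·0.0000 - (1)·1.6000) / (6) = 0.0667
  w = (8 - (-2)·0.0000 - (2)·-0.1667) / (5) = 1.6667
Change: (0.2889, 0.2334, 0.0667) → max |·| = 0.2889

0.2889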